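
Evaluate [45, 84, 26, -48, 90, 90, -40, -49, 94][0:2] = [45, 84]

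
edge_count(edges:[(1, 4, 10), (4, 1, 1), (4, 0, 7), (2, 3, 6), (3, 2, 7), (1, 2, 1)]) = 6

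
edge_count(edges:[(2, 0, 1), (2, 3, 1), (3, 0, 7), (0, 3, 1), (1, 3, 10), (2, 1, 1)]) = 6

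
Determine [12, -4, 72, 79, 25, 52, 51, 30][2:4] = [72, 79]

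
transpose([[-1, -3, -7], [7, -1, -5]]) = [[-1, 7], [-3, -1], [-7, -5]]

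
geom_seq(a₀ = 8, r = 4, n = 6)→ a_0 = 8*4^0 = 8
a_1 = 8*4^1 = 32
a_2 = 8*4^2 = 128
...
= [8, 32, 128, 512, 2048, 8192]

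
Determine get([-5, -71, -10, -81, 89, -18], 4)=89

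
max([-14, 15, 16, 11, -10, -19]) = 16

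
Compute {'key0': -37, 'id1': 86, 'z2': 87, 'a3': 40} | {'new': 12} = {'key0': -37, 'id1': 86, 'z2': 87, 'a3': 40, 'new': 12}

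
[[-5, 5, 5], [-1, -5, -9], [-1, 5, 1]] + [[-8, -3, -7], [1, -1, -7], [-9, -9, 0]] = [[-13, 2, -2], [0, -6, -16], [-10, -4, 1]]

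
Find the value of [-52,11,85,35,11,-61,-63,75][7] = 75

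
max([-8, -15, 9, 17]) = 17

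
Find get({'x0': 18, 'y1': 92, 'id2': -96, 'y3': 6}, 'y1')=92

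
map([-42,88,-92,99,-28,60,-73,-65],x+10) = -42+10=-32, 88+10=98, -92+10=-82, 99+10=109, -28+10=-18, 60+10=70, -73+10=-63, -65+10=-55
= [-32, 98, -82, 109, -18, 70, -63, -55]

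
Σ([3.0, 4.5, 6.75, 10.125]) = 24.375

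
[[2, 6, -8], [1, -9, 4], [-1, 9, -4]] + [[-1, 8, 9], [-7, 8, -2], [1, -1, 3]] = [[1, 14, 1], [-6, -1, 2], [0, 8, -1]]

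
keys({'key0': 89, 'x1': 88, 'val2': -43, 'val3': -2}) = ['key0', 'x1', 'val2', 'val3']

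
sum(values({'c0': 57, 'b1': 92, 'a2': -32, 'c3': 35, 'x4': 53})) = 205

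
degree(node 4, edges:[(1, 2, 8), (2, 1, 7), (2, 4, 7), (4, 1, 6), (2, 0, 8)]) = 2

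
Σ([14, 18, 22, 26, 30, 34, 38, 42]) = 14 + 18 + 22 + 26 + 30 + 34 + 38 + 42
= 224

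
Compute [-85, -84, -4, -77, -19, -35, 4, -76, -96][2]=-4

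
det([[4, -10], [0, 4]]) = 16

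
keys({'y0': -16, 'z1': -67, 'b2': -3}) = ['y0', 'z1', 'b2']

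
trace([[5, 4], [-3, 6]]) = 11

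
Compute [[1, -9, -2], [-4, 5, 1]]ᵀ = [[1, -4], [-9, 5], [-2, 1]]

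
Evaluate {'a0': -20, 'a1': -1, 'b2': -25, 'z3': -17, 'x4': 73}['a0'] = -20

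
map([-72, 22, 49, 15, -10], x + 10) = [-62, 32, 59, 25, 0]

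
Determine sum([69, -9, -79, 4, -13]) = -28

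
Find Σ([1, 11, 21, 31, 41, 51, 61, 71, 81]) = 369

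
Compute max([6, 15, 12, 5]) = 15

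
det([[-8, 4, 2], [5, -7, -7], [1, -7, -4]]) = 164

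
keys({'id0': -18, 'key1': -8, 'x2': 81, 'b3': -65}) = ['id0', 'key1', 'x2', 'b3']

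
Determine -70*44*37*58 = -6609680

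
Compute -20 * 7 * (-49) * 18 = 123480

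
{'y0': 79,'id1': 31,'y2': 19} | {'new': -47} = {'y0': 79, 'id1': 31, 'y2': 19, 'new': -47}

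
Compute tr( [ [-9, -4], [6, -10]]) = -19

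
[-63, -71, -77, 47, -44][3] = 47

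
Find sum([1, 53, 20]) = 1 + 53 + 20
= 74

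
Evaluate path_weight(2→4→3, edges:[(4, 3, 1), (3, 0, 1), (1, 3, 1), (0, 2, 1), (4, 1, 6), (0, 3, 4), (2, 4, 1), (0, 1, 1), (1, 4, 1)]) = 2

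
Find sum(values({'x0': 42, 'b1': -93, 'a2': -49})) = -100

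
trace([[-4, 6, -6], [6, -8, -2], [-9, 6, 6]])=-6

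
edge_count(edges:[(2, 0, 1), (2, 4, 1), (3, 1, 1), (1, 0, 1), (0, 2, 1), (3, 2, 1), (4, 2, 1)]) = 7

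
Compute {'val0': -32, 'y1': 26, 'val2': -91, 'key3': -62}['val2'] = -91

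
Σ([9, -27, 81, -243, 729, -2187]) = 9 + -27 + 81 + -243 + 729 + -2187
= -1638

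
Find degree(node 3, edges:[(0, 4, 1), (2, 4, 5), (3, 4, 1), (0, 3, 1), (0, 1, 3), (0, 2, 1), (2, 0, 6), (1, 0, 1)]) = 2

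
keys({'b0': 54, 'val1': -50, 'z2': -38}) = ['b0', 'val1', 'z2']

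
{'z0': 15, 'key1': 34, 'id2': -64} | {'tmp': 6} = {'z0': 15, 'key1': 34, 'id2': -64, 'tmp': 6}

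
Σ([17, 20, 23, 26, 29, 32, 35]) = 17 + 20 + 23 + 26 + 29 + 32 + 35
= 182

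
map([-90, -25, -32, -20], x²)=[8100, 625, 1024, 400]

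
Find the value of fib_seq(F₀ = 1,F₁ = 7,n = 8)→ F_2 = F_1 + F_0 = 8
F_3 = F_2 + F_1 = 15
F_4 = F_3 + F_2 = 23
...
= [1, 7, 8, 15, 23, 38, 61, 99]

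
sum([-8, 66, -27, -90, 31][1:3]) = slice → [66, -27]
66 + (-27)
= 39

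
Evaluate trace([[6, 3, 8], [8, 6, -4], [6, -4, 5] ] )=diagonal: 6 + 6 + 5
= 17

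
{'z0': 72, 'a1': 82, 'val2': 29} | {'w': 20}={'z0': 72, 'a1': 82, 'val2': 29, 'w': 20}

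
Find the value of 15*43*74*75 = 3579750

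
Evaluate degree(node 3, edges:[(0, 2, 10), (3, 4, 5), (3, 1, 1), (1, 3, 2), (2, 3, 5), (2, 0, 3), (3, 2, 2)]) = 5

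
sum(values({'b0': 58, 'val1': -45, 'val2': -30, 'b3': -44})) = 58 + (-45) + (-30) + (-44)
= -61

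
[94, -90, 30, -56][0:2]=[94, -90]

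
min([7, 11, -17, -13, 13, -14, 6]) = -17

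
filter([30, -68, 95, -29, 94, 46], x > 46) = keep x where x > 46: 30✗, -68✗, 95✓, -29✗, 94✓, 46✗
= [95, 94]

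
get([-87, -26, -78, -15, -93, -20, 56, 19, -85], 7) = 19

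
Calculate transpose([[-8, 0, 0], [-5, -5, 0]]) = [[-8, -5], [0, -5], [0, 0]]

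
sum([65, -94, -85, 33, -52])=-133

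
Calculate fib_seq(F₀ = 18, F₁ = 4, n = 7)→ [18, 4, 22, 26, 48, 74, 122]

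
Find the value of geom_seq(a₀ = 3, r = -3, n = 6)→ a_0 = 3*(-3)^0 = 3
a_1 = 3*(-3)^1 = -9
a_2 = 3*(-3)^2 = 27
...
= [3, -9, 27, -81, 243, -729]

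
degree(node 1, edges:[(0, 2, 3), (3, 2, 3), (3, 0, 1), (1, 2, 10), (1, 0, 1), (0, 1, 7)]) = 3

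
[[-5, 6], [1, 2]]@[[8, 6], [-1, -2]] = C[0][0] = (-5)*(8) + (6)*(-1) = -46
C[0][1] = (-5)*(6) + (6)*(-2) = -42
C[1][0] = (1)*(8) + (2)*(-1) = 6
C[1][1] = (1)*(6) + (2)*(-2) = 2
= [[-46, -42], [6, 2]]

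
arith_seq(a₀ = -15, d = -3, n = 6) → a_0 = -15 + 0*-3 = -15
a_1 = -15 + 1*-3 = -18
a_2 = -15 + 2*-3 = -21
...
= [-15, -18, -21, -24, -27, -30]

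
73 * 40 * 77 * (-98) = -22034320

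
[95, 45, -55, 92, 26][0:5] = [95, 45, -55, 92, 26]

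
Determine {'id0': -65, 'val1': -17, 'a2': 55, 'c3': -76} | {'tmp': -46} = {'id0': -65, 'val1': -17, 'a2': 55, 'c3': -76, 'tmp': -46}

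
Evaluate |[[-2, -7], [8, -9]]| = 74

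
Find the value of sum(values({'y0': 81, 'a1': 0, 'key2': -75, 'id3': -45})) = 81 + 0 + (-75) + (-45)
= -39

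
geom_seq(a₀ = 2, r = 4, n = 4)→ [2, 8, 32, 128]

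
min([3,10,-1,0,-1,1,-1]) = -1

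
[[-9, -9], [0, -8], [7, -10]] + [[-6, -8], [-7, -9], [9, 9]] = [[-15, -17], [-7, -17], [16, -1]]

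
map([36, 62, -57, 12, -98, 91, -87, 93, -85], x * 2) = [72, 124, -114, 24, -196, 182, -174, 186, -170]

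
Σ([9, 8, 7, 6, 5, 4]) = 39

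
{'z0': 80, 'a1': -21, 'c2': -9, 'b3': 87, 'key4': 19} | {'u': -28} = {'z0': 80, 'a1': -21, 'c2': -9, 'b3': 87, 'key4': 19, 'u': -28}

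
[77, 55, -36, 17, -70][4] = -70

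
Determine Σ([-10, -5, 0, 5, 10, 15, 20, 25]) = (-10) + (-5) + 0 + 5 + 10 + 15 + 20 + 25
= 60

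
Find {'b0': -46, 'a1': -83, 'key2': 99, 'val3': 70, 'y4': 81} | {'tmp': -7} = {'b0': -46, 'a1': -83, 'key2': 99, 'val3': 70, 'y4': 81, 'tmp': -7}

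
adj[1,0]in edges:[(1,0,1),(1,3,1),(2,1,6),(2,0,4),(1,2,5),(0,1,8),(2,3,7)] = 1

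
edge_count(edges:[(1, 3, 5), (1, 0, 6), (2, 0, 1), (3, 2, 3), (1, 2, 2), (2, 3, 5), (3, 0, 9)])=7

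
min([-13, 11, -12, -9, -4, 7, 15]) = -13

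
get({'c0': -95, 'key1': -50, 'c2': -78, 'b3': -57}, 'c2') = -78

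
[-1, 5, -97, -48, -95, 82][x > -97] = [-1, 5, -48, -95, 82]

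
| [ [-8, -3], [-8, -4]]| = (-8)*(-4) - (-3)*(-8)
= 8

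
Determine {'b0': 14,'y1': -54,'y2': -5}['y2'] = -5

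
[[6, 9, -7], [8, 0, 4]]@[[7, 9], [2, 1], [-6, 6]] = [[102, 21], [32, 96]]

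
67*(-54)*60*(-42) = 9117360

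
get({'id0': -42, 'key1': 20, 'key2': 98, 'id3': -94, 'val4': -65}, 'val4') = -65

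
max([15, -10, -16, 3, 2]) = 15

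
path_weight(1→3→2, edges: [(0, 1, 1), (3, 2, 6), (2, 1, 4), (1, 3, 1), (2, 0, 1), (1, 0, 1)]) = w(1→3)=1 + w(3→2)=6
= 7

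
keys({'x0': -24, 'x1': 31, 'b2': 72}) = ['x0', 'x1', 'b2']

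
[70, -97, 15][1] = -97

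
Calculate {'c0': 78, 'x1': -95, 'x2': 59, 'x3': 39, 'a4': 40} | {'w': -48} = {'c0': 78, 'x1': -95, 'x2': 59, 'x3': 39, 'a4': 40, 'w': -48}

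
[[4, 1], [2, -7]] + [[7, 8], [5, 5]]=[[11, 9], [7, -2]]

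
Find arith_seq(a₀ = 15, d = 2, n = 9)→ a_0 = 15 + 0*2 = 15
a_1 = 15 + 1*2 = 17
a_2 = 15 + 2*2 = 19
...
= [15, 17, 19, 21, 23, 25, 27, 29, 31]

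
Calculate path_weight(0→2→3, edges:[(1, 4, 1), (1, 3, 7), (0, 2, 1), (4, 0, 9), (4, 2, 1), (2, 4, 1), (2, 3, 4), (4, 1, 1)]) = w(0→2)=1 + w(2→3)=4
= 5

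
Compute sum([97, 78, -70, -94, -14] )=97 + 78 + (-70) + (-94) + (-14)
= -3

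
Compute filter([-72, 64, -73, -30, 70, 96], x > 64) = keep x where x > 64: -72✗, 64✗, -73✗, -30✗, 70✓, 96✓
= [70, 96]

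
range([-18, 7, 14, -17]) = 32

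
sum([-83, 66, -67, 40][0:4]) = -44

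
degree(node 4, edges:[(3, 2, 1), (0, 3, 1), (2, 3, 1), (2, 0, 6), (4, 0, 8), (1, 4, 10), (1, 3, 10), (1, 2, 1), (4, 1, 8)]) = 3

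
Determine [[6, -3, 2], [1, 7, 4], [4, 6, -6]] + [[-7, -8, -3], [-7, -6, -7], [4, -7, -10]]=[[-1, -11, -1], [-6, 1, -3], [8, -1, -16]]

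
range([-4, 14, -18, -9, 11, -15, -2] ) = 32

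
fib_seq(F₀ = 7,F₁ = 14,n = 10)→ F_2 = F_1 + F_0 = 21
F_3 = F_2 + F_1 = 35
F_4 = F_3 + F_2 = 56
...
= [7, 14, 21, 35, 56, 91, 147, 238, 385, 623]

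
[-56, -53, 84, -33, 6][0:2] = [-56, -53]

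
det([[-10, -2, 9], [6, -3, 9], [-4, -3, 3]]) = -342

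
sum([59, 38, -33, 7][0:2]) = slice → [59, 38]
59 + 38
= 97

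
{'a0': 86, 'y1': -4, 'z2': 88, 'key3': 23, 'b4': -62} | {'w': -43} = {'a0': 86, 'y1': -4, 'z2': 88, 'key3': 23, 'b4': -62, 'w': -43}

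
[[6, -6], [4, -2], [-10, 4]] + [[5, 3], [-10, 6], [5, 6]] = [[11, -3], [-6, 4], [-5, 10]]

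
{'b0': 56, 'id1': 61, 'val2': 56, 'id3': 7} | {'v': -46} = {'b0': 56, 'id1': 61, 'val2': 56, 'id3': 7, 'v': -46}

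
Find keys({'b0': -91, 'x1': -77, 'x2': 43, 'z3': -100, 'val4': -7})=['b0', 'x1', 'x2', 'z3', 'val4']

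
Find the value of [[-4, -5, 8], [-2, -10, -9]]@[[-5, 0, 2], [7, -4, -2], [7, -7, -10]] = [[41, -36, -78], [-123, 103, 106]]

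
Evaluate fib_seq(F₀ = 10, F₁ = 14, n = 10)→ F_2 = F_1 + F_0 = 24
F_3 = F_2 + F_1 = 38
F_4 = F_3 + F_2 = 62
...
= [10, 14, 24, 38, 62, 100, 162, 262, 424, 686]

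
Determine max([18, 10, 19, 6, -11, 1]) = 19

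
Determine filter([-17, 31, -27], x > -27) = [-17, 31]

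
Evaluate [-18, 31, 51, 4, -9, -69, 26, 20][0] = -18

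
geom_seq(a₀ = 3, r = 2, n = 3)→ a_0 = 3*2^0 = 3
a_1 = 3*2^1 = 6
a_2 = 3*2^2 = 12
= [3, 6, 12]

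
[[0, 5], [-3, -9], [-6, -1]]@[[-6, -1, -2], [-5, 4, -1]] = [[-25, 20, -5], [63, -33, 15], [41, 2, 13]]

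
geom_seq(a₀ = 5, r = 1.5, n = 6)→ [5.0, 7.5, 11.25, 16.875, 25.3125, 37.96875]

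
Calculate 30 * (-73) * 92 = -201480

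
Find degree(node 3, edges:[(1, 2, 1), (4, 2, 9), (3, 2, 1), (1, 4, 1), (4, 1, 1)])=incident: (3,2)
= 1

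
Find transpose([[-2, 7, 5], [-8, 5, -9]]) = [[-2, -8], [7, 5], [5, -9]]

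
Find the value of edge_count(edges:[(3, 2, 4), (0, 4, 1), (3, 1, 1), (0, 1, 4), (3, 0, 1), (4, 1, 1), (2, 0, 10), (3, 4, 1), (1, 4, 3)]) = 9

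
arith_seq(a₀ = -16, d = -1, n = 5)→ a_0 = -16 + 0*-1 = -16
a_1 = -16 + 1*-1 = -17
a_2 = -16 + 2*-1 = -18
...
= [-16, -17, -18, -19, -20]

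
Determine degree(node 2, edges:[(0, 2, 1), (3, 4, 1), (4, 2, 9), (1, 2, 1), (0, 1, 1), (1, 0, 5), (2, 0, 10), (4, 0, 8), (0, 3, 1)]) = 4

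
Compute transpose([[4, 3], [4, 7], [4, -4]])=[[4, 4, 4], [3, 7, -4]]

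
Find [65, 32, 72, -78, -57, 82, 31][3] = -78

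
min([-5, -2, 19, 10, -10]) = -10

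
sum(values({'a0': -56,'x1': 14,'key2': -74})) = -116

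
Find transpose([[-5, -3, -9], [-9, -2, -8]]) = [[-5, -9], [-3, -2], [-9, -8]]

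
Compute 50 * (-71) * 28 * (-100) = 9940000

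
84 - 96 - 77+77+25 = 13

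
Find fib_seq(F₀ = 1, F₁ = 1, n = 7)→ F_2 = F_1 + F_0 = 2
F_3 = F_2 + F_1 = 3
F_4 = F_3 + F_2 = 5
...
= [1, 1, 2, 3, 5, 8, 13]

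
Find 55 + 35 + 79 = 169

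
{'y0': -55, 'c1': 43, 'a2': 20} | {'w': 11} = {'y0': -55, 'c1': 43, 'a2': 20, 'w': 11}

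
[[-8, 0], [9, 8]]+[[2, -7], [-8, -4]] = [[-6, -7], [1, 4]]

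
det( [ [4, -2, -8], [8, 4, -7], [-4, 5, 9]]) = (1)*(4)*det([[4, -7], [5, 9]]) + (-1)*(-2)*det([[8, -7], [-4, 9]]) + (1)*(-8)*det([[8, 4], [-4, 5]])
= 284 + 88 + -448
= -76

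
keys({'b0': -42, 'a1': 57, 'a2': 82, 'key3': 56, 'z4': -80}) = ['b0', 'a1', 'a2', 'key3', 'z4']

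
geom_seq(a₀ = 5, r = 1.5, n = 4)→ a_0 = 5*1.5^0 = 5.0
a_1 = 5*1.5^1 = 7.5
a_2 = 5*1.5^2 = 11.25
...
= [5.0, 7.5, 11.25, 16.875]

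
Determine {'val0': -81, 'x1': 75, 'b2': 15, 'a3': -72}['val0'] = -81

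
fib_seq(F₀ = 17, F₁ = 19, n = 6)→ F_2 = F_1 + F_0 = 36
F_3 = F_2 + F_1 = 55
F_4 = F_3 + F_2 = 91
...
= [17, 19, 36, 55, 91, 146]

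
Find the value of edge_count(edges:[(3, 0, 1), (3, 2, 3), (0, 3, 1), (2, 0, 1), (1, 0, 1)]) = 5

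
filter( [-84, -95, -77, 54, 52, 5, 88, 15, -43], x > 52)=keep x where x > 52: -84✗, -95✗, -77✗, 54✓, 52✗, 5✗, 88✓, 15✗, -43✗
= [54, 88]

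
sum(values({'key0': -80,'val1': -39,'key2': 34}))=-85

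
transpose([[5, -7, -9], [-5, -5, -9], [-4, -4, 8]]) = [[5, -5, -4], [-7, -5, -4], [-9, -9, 8]]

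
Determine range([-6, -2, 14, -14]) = 28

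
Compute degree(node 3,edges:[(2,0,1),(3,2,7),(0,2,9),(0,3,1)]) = incident: (3,2), (0,3)
= 2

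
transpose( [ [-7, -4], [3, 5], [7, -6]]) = [[-7, 3, 7], [-4, 5, -6]]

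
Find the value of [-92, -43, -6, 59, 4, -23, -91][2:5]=[-6, 59, 4]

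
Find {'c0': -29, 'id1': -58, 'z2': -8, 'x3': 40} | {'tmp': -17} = {'c0': -29, 'id1': -58, 'z2': -8, 'x3': 40, 'tmp': -17}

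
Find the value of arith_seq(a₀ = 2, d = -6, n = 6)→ a_0 = 2 + 0*-6 = 2
a_1 = 2 + 1*-6 = -4
a_2 = 2 + 2*-6 = -10
...
= [2, -4, -10, -16, -22, -28]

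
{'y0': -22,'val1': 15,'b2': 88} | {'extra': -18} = {'y0': -22, 'val1': 15, 'b2': 88, 'extra': -18}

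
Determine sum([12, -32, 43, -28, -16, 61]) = 40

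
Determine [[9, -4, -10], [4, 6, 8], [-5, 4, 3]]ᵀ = [[9, 4, -5], [-4, 6, 4], [-10, 8, 3]]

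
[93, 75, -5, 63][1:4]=[75, -5, 63]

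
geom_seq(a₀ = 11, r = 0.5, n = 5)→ a_0 = 11*0.5^0 = 11.0
a_1 = 11*0.5^1 = 5.5
a_2 = 11*0.5^2 = 2.75
...
= [11.0, 5.5, 2.75, 1.375, 0.6875]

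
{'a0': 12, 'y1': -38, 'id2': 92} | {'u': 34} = {'a0': 12, 'y1': -38, 'id2': 92, 'u': 34}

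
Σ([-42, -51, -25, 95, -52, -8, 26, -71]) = -128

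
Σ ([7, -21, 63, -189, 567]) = 427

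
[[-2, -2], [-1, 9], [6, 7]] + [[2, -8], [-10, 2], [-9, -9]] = [[0, -10], [-11, 11], [-3, -2]]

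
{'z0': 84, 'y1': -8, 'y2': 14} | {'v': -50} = {'z0': 84, 'y1': -8, 'y2': 14, 'v': -50}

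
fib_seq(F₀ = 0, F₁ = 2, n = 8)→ [0, 2, 2, 4, 6, 10, 16, 26]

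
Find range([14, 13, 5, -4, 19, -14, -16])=35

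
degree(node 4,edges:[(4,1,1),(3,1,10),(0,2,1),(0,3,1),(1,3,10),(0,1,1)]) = 1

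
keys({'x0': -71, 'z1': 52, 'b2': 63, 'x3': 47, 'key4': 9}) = ['x0', 'z1', 'b2', 'x3', 'key4']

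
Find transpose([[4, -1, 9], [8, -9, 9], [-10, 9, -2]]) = [[4, 8, -10], [-1, -9, 9], [9, 9, -2]]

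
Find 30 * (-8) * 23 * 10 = -55200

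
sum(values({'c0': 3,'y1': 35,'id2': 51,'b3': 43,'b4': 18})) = 150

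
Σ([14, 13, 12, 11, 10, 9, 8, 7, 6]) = 14 + 13 + 12 + 11 + 10 + 9 + 8 + 7 + 6
= 90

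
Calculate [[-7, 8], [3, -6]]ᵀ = [[-7, 3], [8, -6]]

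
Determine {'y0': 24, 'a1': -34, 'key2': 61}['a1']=-34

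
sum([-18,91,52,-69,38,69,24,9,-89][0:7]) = slice → [-18, 91, 52, -69, 38, 69, 24]
(-18) + 91 + 52 + (-69) + 38 + 69 + 24
= 187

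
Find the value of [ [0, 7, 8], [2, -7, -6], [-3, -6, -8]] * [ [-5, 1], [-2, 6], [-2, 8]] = [[-30, 106], [16, -88], [43, -103]]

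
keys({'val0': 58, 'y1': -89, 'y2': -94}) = ['val0', 'y1', 'y2']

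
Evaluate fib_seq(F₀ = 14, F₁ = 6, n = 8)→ F_2 = F_1 + F_0 = 20
F_3 = F_2 + F_1 = 26
F_4 = F_3 + F_2 = 46
...
= [14, 6, 20, 26, 46, 72, 118, 190]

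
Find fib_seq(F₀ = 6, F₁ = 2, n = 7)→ F_2 = F_1 + F_0 = 8
F_3 = F_2 + F_1 = 10
F_4 = F_3 + F_2 = 18
...
= [6, 2, 8, 10, 18, 28, 46]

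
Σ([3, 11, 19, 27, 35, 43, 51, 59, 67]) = 3 + 11 + 19 + 27 + 35 + 43 + 51 + 59 + 67
= 315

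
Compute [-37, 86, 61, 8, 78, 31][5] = 31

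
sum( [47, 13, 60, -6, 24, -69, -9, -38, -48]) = 47 + 13 + 60 + (-6) + 24 + (-69) + (-9) + (-38) + (-48)
= -26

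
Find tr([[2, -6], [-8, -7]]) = -5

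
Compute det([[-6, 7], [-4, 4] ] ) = (-6)*(4) - (7)*(-4)
= 4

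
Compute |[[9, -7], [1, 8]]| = (9)*(8) - (-7)*(1)
= 79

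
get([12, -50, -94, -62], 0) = 12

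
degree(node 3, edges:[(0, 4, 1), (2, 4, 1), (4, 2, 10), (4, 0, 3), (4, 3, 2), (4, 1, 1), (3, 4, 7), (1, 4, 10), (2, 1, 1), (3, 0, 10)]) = 3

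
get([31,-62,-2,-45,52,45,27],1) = -62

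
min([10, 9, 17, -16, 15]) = -16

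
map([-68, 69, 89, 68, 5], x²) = (-68)²=4624, (69)²=4761, (89)²=7921, (68)²=4624, (5)²=25
= [4624, 4761, 7921, 4624, 25]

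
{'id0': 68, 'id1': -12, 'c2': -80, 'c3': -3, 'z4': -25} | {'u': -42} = {'id0': 68, 'id1': -12, 'c2': -80, 'c3': -3, 'z4': -25, 'u': -42}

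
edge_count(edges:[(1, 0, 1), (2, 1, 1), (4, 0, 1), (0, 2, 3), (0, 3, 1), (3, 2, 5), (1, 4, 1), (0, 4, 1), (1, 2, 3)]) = 9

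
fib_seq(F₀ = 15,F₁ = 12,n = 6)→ F_2 = F_1 + F_0 = 27
F_3 = F_2 + F_1 = 39
F_4 = F_3 + F_2 = 66
...
= [15, 12, 27, 39, 66, 105]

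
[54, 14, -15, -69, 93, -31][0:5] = [54, 14, -15, -69, 93]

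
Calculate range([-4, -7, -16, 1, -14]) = 17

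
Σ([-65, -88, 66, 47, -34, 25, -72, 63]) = (-65) + (-88) + 66 + 47 + (-34) + 25 + (-72) + 63
= -58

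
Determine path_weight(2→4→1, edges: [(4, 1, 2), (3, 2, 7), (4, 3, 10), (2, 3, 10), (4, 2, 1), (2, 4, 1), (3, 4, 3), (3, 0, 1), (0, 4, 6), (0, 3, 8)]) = w(2→4)=1 + w(4→1)=2
= 3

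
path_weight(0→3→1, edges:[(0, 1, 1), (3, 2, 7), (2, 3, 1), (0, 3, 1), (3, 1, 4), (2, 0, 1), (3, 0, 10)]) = w(0→3)=1 + w(3→1)=4
= 5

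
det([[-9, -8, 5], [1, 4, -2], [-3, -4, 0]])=64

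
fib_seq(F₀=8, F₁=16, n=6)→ [8, 16, 24, 40, 64, 104]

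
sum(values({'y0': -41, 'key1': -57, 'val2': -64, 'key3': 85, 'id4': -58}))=(-41) + (-57) + (-64) + 85 + (-58)
= -135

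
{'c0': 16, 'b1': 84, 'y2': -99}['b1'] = 84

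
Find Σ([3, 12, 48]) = 3 + 12 + 48
= 63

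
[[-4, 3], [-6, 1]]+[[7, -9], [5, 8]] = [[3, -6], [-1, 9]]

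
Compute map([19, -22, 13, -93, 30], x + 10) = 19+10=29, -22+10=-12, 13+10=23, -93+10=-83, 30+10=40
= [29, -12, 23, -83, 40]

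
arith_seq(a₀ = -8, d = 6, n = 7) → a_0 = -8 + 0*6 = -8
a_1 = -8 + 1*6 = -2
a_2 = -8 + 2*6 = 4
...
= [-8, -2, 4, 10, 16, 22, 28]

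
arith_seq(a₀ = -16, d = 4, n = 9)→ [-16, -12, -8, -4, 0, 4, 8, 12, 16]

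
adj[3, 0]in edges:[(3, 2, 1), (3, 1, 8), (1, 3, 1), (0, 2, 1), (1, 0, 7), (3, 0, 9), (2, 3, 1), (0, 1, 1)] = 9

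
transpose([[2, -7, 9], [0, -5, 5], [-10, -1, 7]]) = [[2, 0, -10], [-7, -5, -1], [9, 5, 7]]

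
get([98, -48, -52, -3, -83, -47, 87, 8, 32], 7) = 8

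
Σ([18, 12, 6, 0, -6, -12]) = 18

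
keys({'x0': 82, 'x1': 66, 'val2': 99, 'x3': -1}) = ['x0', 'x1', 'val2', 'x3']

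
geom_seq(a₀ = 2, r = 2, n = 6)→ a_0 = 2*2^0 = 2
a_1 = 2*2^1 = 4
a_2 = 2*2^2 = 8
...
= [2, 4, 8, 16, 32, 64]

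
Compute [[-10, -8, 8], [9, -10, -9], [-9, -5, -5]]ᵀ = [[-10, 9, -9], [-8, -10, -5], [8, -9, -5]]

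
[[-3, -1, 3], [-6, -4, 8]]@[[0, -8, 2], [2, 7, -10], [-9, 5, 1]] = C[0][0] = (-3)*(0) + (-1)*(2) + (3)*(-9) = -29
C[0][1] = (-3)*(-8) + (-1)*(7) + (3)*(5) = 32
C[0][2] = (-3)*(2) + (-1)*(-10) + (3)*(1) = 7
C[1][0] = (-6)*(0) + (-4)*(2) + (8)*(-9) = -80
C[1][1] = (-6)*(-8) + (-4)*(7) + (8)*(5) = 60
C[1][2] = (-6)*(2) + (-4)*(-10) + (8)*(1) = 36
= [[-29, 32, 7], [-80, 60, 36]]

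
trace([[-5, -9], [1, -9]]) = diagonal: (-5) + (-9)
= -14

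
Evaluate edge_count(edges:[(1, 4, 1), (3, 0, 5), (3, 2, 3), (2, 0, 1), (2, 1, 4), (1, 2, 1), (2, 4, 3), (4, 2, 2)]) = 8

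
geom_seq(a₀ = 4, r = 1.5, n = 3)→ [4.0, 6.0, 9.0]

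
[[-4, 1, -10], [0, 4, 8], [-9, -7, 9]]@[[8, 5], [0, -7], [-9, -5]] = C[0][0] = (-4)*(8) + (1)*(0) + (-10)*(-9) = 58
C[0][1] = (-4)*(5) + (1)*(-7) + (-10)*(-5) = 23
C[1][0] = (0)*(8) + (4)*(0) + (8)*(-9) = -72
C[1][1] = (0)*(5) + (4)*(-7) + (8)*(-5) = -68
C[2][0] = (-9)*(8) + (-7)*(0) + (9)*(-9) = -153
C[2][1] = (-9)*(5) + (-7)*(-7) + (9)*(-5) = -41
= [[58, 23], [-72, -68], [-153, -41]]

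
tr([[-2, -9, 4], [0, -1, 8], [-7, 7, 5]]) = diagonal: (-2) + (-1) + 5
= 2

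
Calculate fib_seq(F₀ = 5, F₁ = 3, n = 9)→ [5, 3, 8, 11, 19, 30, 49, 79, 128]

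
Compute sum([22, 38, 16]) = 76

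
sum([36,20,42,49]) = 36 + 20 + 42 + 49
= 147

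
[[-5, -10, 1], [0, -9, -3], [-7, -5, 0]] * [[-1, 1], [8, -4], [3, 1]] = [[-72, 36], [-81, 33], [-33, 13]]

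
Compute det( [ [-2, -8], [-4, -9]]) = (-2)*(-9) - (-8)*(-4)
= -14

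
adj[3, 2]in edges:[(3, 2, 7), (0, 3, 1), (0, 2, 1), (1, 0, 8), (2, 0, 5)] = 7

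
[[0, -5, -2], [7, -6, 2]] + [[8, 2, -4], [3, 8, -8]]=[[8, -3, -6], [10, 2, -6]]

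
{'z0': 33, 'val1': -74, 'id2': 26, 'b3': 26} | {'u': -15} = {'z0': 33, 'val1': -74, 'id2': 26, 'b3': 26, 'u': -15}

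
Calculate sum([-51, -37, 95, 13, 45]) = 65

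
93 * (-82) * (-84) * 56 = 35872704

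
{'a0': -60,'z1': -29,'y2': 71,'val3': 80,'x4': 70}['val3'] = 80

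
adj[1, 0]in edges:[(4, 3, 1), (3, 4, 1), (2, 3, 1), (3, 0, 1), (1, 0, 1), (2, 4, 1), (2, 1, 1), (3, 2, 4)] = 1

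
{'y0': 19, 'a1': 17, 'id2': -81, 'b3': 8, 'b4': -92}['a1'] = 17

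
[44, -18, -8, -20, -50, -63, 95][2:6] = [-8, -20, -50, -63]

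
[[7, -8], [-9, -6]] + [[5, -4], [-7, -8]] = [[12, -12], [-16, -14]]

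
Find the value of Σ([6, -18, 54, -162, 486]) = 366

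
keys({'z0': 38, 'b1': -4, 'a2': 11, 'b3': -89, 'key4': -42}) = ['z0', 'b1', 'a2', 'b3', 'key4']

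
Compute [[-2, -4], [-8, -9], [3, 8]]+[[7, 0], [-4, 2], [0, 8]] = [[5, -4], [-12, -7], [3, 16]]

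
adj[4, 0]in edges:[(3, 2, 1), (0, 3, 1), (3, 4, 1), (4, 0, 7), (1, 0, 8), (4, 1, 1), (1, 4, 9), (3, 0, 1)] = 7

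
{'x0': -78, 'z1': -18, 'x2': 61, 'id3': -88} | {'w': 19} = {'x0': -78, 'z1': -18, 'x2': 61, 'id3': -88, 'w': 19}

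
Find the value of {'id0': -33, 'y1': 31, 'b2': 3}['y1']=31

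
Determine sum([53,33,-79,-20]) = -13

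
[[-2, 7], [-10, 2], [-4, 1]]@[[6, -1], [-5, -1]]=C[0][0] = (-2)*(6) + (7)*(-5) = -47
C[0][1] = (-2)*(-1) + (7)*(-1) = -5
C[1][0] = (-10)*(6) + (2)*(-5) = -70
C[1][1] = (-10)*(-1) + (2)*(-1) = 8
C[2][0] = (-4)*(6) + (1)*(-5) = -29
C[2][1] = (-4)*(-1) + (1)*(-1) = 3
= [[-47, -5], [-70, 8], [-29, 3]]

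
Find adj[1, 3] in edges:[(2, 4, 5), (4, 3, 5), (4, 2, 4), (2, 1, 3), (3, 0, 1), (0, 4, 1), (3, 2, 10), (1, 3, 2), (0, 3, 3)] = 2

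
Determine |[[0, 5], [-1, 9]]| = 5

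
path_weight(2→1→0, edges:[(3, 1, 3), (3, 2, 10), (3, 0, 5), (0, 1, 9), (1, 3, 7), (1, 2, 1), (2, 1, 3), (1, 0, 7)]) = w(2→1)=3 + w(1→0)=7
= 10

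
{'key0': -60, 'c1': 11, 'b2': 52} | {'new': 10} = {'key0': -60, 'c1': 11, 'b2': 52, 'new': 10}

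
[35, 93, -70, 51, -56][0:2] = [35, 93]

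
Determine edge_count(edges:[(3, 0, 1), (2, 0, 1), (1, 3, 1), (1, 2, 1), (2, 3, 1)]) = 5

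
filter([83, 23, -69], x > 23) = [83]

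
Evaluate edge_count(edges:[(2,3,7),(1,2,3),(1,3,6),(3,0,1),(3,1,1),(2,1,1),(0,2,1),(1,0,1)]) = 8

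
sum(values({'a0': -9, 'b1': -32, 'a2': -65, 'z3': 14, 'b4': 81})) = -11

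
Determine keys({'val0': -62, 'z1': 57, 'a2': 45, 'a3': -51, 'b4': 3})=['val0', 'z1', 'a2', 'a3', 'b4']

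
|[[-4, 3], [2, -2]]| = 2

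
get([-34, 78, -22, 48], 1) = 78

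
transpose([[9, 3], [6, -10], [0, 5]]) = [[9, 6, 0], [3, -10, 5]]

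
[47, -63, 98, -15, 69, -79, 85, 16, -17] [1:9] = [-63, 98, -15, 69, -79, 85, 16, -17]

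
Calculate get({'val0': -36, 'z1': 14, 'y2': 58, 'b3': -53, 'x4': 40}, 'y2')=58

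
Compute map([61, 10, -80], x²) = [3721, 100, 6400]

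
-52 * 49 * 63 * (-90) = 14447160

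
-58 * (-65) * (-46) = -173420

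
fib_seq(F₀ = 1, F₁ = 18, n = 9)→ F_2 = F_1 + F_0 = 19
F_3 = F_2 + F_1 = 37
F_4 = F_3 + F_2 = 56
...
= [1, 18, 19, 37, 56, 93, 149, 242, 391]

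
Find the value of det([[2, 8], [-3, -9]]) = 6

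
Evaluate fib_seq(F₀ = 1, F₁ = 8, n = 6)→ F_2 = F_1 + F_0 = 9
F_3 = F_2 + F_1 = 17
F_4 = F_3 + F_2 = 26
...
= [1, 8, 9, 17, 26, 43]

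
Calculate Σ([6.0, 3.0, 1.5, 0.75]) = 6.0 + 3.0 + 1.5 + 0.75
= 11.25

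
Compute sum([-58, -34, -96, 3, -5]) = -190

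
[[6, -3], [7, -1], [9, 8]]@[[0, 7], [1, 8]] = C[0][0] = (6)*(0) + (-3)*(1) = -3
C[0][1] = (6)*(7) + (-3)*(8) = 18
C[1][0] = (7)*(0) + (-1)*(1) = -1
C[1][1] = (7)*(7) + (-1)*(8) = 41
C[2][0] = (9)*(0) + (8)*(1) = 8
C[2][1] = (9)*(7) + (8)*(8) = 127
= [[-3, 18], [-1, 41], [8, 127]]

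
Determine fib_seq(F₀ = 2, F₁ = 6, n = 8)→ [2, 6, 8, 14, 22, 36, 58, 94]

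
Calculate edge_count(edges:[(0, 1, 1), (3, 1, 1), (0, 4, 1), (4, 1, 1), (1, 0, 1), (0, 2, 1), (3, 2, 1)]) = 7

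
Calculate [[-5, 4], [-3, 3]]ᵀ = [[-5, -3], [4, 3]]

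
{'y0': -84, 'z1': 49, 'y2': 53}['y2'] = 53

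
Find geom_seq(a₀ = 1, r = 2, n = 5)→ a_0 = 1*2^0 = 1
a_1 = 1*2^1 = 2
a_2 = 1*2^2 = 4
...
= [1, 2, 4, 8, 16]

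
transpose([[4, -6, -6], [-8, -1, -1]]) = [[4, -8], [-6, -1], [-6, -1]]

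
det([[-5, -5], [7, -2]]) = 45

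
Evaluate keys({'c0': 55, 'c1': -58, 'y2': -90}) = ['c0', 'c1', 'y2']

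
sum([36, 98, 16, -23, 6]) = 133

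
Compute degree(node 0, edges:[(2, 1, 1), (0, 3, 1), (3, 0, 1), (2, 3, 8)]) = incident: (0,3), (3,0)
= 2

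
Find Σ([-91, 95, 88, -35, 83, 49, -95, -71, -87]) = (-91) + 95 + 88 + (-35) + 83 + 49 + (-95) + (-71) + (-87)
= -64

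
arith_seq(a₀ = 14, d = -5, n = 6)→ a_0 = 14 + 0*-5 = 14
a_1 = 14 + 1*-5 = 9
a_2 = 14 + 2*-5 = 4
...
= [14, 9, 4, -1, -6, -11]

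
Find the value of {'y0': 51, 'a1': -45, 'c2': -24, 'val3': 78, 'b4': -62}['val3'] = 78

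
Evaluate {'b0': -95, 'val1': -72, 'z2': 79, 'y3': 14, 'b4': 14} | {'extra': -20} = {'b0': -95, 'val1': -72, 'z2': 79, 'y3': 14, 'b4': 14, 'extra': -20}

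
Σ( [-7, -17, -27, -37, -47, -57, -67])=-259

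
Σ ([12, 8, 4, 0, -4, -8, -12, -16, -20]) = 12 + 8 + 4 + 0 + (-4) + (-8) + (-12) + (-16) + (-20)
= -36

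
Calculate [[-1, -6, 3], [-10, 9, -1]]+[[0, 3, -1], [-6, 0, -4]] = [[-1, -3, 2], [-16, 9, -5]]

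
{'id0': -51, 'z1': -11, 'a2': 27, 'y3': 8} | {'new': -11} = {'id0': -51, 'z1': -11, 'a2': 27, 'y3': 8, 'new': -11}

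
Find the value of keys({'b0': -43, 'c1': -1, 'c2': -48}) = ['b0', 'c1', 'c2']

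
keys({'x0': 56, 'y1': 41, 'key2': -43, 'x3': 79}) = ['x0', 'y1', 'key2', 'x3']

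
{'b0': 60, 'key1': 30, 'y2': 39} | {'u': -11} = {'b0': 60, 'key1': 30, 'y2': 39, 'u': -11}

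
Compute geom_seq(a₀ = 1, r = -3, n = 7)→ a_0 = 1*(-3)^0 = 1
a_1 = 1*(-3)^1 = -3
a_2 = 1*(-3)^2 = 9
...
= [1, -3, 9, -27, 81, -243, 729]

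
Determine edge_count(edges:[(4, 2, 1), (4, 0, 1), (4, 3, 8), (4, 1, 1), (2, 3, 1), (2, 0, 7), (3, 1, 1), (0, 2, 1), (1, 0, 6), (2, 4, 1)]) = 10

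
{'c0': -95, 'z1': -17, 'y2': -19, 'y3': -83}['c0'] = -95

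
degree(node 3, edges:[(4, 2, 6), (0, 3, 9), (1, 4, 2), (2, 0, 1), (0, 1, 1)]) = incident: (0,3)
= 1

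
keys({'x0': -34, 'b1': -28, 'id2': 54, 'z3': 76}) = ['x0', 'b1', 'id2', 'z3']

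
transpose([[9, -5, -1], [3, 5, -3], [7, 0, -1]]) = [[9, 3, 7], [-5, 5, 0], [-1, -3, -1]]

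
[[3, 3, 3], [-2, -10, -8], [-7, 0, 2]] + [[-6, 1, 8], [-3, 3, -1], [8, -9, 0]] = [[-3, 4, 11], [-5, -7, -9], [1, -9, 2]]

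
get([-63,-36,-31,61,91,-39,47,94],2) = -31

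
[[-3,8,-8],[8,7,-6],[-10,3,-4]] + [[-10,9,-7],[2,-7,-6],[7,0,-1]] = [[-13, 17, -15], [10, 0, -12], [-3, 3, -5]]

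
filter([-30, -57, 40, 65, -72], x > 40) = [65]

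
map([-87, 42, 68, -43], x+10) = -87+10=-77, 42+10=52, 68+10=78, -43+10=-33
= [-77, 52, 78, -33]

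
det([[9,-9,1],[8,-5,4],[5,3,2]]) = -185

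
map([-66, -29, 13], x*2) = -66*2=-132, -29*2=-58, 13*2=26
= [-132, -58, 26]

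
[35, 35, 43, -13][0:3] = [35, 35, 43]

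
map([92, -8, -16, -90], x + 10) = [102, 2, -6, -80]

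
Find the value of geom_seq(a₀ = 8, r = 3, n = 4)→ a_0 = 8*3^0 = 8
a_1 = 8*3^1 = 24
a_2 = 8*3^2 = 72
...
= [8, 24, 72, 216]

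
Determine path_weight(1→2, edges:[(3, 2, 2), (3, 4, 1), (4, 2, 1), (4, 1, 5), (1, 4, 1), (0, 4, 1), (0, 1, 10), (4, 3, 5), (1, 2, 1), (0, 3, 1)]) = 1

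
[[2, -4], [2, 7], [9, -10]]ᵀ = [[2, 2, 9], [-4, 7, -10]]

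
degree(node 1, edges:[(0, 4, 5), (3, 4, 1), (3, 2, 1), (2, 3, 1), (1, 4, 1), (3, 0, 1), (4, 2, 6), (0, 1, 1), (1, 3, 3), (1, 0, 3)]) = incident: (1,4), (0,1), (1,3), (1,0)
= 4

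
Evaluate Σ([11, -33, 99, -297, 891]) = 11 + -33 + 99 + -297 + 891
= 671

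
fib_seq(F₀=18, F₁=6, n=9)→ F_2 = F_1 + F_0 = 24
F_3 = F_2 + F_1 = 30
F_4 = F_3 + F_2 = 54
...
= [18, 6, 24, 30, 54, 84, 138, 222, 360]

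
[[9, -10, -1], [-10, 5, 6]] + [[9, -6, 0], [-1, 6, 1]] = [[18, -16, -1], [-11, 11, 7]]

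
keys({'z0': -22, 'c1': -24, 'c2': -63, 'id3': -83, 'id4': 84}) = ['z0', 'c1', 'c2', 'id3', 'id4']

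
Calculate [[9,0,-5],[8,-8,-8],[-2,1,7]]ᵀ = [[9, 8, -2], [0, -8, 1], [-5, -8, 7]]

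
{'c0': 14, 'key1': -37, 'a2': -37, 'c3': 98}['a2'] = -37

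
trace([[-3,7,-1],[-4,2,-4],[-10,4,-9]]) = diagonal: (-3) + 2 + (-9)
= -10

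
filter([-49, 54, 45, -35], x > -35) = [54, 45]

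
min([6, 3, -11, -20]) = -20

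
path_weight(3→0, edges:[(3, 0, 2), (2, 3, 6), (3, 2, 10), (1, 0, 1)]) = w(3→0)=2
= 2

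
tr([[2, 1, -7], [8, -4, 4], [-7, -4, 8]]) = 6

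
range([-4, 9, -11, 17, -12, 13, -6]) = 29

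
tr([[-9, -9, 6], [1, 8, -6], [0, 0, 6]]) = 5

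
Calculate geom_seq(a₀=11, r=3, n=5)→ a_0 = 11*3^0 = 11
a_1 = 11*3^1 = 33
a_2 = 11*3^2 = 99
...
= [11, 33, 99, 297, 891]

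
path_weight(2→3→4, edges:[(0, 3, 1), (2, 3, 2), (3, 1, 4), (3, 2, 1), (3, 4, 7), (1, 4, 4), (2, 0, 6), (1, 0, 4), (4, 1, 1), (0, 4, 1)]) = w(2→3)=2 + w(3→4)=7
= 9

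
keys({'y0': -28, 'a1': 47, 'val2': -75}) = ['y0', 'a1', 'val2']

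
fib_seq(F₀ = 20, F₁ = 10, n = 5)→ [20, 10, 30, 40, 70]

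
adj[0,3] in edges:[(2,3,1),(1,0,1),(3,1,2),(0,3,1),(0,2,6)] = 1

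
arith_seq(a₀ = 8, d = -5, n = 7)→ a_0 = 8 + 0*-5 = 8
a_1 = 8 + 1*-5 = 3
a_2 = 8 + 2*-5 = -2
...
= [8, 3, -2, -7, -12, -17, -22]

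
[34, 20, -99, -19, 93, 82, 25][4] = 93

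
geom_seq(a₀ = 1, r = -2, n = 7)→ a_0 = 1*(-2)^0 = 1
a_1 = 1*(-2)^1 = -2
a_2 = 1*(-2)^2 = 4
...
= [1, -2, 4, -8, 16, -32, 64]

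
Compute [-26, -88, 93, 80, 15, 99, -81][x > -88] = keep x where x > -88: -26✓, -88✗, 93✓, 80✓, 15✓, 99✓, -81✓
= [-26, 93, 80, 15, 99, -81]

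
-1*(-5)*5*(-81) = -2025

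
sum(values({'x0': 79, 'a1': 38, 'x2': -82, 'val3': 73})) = 79 + 38 + (-82) + 73
= 108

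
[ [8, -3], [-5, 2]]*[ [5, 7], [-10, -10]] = [[70, 86], [-45, -55]]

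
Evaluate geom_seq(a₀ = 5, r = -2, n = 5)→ [5, -10, 20, -40, 80]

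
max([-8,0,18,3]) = 18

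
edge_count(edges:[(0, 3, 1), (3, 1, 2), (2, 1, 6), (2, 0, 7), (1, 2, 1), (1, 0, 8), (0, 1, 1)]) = 7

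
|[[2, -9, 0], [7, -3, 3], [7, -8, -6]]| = (1)*(2)*det([[-3, 3], [-8, -6]]) + (-1)*(-9)*det([[7, 3], [7, -6]]) + (1)*(0)*det([[7, -3], [7, -8]])
= 84 + -567 + 0
= -483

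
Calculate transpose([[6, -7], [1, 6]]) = [[6, 1], [-7, 6]]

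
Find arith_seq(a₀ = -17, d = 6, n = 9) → [-17, -11, -5, 1, 7, 13, 19, 25, 31]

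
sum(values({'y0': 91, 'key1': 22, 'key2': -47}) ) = 66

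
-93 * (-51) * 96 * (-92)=-41890176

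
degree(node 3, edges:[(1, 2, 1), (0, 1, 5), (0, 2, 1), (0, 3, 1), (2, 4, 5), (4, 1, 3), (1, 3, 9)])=incident: (0,3), (1,3)
= 2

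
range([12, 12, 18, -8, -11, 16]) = 29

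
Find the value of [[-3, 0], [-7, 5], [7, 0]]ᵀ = [[-3, -7, 7], [0, 5, 0]]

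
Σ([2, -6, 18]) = 2 + -6 + 18
= 14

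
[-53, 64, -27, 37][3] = 37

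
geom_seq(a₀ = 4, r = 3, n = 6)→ a_0 = 4*3^0 = 4
a_1 = 4*3^1 = 12
a_2 = 4*3^2 = 36
...
= [4, 12, 36, 108, 324, 972]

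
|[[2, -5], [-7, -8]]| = (2)*(-8) - (-5)*(-7)
= -51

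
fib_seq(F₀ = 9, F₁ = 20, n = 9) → [9, 20, 29, 49, 78, 127, 205, 332, 537]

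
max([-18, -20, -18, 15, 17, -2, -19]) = 17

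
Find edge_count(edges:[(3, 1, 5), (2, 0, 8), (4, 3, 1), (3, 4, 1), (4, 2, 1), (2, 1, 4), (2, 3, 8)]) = 7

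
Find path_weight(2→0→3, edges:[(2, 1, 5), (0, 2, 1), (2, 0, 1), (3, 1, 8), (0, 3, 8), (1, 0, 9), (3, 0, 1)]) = 9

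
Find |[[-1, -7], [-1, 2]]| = (-1)*(2) - (-7)*(-1)
= -9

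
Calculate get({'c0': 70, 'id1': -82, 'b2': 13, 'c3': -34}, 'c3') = -34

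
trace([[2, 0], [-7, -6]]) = -4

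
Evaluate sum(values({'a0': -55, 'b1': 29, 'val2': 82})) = (-55) + 29 + 82
= 56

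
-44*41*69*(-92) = 11451792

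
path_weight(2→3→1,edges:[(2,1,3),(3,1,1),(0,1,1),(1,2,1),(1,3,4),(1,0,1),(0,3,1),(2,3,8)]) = w(2→3)=8 + w(3→1)=1
= 9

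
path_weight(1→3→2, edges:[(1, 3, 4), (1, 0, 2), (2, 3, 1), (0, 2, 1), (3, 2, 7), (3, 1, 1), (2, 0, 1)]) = w(1→3)=4 + w(3→2)=7
= 11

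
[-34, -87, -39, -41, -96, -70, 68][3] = -41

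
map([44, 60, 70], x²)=(44)²=1936, (60)²=3600, (70)²=4900
= [1936, 3600, 4900]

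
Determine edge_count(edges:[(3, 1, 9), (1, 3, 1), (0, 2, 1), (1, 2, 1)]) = 4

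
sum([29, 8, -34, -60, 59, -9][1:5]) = slice → [8, -34, -60, 59]
8 + (-34) + (-60) + 59
= -27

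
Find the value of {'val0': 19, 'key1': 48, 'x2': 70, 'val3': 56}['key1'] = 48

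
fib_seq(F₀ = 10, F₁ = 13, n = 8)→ F_2 = F_1 + F_0 = 23
F_3 = F_2 + F_1 = 36
F_4 = F_3 + F_2 = 59
...
= [10, 13, 23, 36, 59, 95, 154, 249]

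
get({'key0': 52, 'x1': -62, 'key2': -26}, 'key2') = -26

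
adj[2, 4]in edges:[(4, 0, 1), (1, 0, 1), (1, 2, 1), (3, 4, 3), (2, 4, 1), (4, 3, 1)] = 1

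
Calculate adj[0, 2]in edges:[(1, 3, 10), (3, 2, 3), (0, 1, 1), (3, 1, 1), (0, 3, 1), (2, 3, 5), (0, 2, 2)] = 2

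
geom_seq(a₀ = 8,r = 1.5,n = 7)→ [8.0, 12.0, 18.0, 27.0, 40.5, 60.75, 91.125]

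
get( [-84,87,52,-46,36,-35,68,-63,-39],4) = 36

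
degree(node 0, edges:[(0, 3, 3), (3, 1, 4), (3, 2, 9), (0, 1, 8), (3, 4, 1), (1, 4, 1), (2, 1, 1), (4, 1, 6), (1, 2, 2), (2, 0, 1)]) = incident: (0,3), (0,1), (2,0)
= 3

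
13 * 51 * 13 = 8619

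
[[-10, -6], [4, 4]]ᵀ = [[-10, 4], [-6, 4]]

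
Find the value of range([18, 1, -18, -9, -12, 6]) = 36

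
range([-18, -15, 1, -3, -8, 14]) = 32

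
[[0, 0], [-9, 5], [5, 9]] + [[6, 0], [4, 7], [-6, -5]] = [[6, 0], [-5, 12], [-1, 4]]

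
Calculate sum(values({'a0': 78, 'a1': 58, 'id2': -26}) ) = 78 + 58 + (-26)
= 110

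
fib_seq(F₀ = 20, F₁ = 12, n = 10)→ F_2 = F_1 + F_0 = 32
F_3 = F_2 + F_1 = 44
F_4 = F_3 + F_2 = 76
...
= [20, 12, 32, 44, 76, 120, 196, 316, 512, 828]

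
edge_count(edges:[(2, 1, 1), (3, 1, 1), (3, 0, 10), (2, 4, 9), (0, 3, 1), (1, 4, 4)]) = 6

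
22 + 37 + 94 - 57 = 96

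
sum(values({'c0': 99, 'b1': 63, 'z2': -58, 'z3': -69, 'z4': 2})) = 37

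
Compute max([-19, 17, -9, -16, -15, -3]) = 17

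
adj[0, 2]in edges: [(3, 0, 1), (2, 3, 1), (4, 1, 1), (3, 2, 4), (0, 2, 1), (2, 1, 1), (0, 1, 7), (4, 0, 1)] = 1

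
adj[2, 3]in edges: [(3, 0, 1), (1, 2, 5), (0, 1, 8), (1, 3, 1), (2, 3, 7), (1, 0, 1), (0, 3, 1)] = 7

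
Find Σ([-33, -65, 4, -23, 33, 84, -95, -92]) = (-33) + (-65) + 4 + (-23) + 33 + 84 + (-95) + (-92)
= -187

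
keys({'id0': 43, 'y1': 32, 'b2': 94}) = ['id0', 'y1', 'b2']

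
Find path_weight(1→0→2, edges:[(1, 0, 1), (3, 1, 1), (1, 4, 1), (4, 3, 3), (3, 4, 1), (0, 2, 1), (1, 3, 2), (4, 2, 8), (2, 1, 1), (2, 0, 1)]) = w(1→0)=1 + w(0→2)=1
= 2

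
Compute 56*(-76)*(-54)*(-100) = -22982400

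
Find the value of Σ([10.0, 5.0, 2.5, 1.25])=18.75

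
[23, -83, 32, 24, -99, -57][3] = 24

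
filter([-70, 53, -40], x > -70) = keep x where x > -70: -70✗, 53✓, -40✓
= [53, -40]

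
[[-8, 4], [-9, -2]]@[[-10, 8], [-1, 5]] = C[0][0] = (-8)*(-10) + (4)*(-1) = 76
C[0][1] = (-8)*(8) + (4)*(5) = -44
C[1][0] = (-9)*(-10) + (-2)*(-1) = 92
C[1][1] = (-9)*(8) + (-2)*(5) = -82
= [[76, -44], [92, -82]]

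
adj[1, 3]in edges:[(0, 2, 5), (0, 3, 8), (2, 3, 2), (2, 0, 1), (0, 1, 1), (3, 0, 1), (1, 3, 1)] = 1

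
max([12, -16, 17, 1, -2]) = 17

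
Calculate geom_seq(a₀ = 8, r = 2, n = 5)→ [8, 16, 32, 64, 128]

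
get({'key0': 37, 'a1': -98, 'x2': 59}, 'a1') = -98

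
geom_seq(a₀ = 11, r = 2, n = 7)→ [11, 22, 44, 88, 176, 352, 704]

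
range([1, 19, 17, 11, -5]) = 24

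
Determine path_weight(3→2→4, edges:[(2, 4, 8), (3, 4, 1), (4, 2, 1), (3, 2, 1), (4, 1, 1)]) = w(3→2)=1 + w(2→4)=8
= 9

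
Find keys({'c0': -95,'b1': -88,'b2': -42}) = ['c0', 'b1', 'b2']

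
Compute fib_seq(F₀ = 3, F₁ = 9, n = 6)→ F_2 = F_1 + F_0 = 12
F_3 = F_2 + F_1 = 21
F_4 = F_3 + F_2 = 33
...
= [3, 9, 12, 21, 33, 54]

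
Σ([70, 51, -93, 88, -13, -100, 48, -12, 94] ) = 70 + 51 + (-93) + 88 + (-13) + (-100) + 48 + (-12) + 94
= 133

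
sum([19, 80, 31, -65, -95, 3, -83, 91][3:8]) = slice → [-65, -95, 3, -83, 91]
(-65) + (-95) + 3 + (-83) + 91
= -149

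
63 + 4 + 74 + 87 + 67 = 295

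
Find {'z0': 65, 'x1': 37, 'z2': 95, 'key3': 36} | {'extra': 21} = {'z0': 65, 'x1': 37, 'z2': 95, 'key3': 36, 'extra': 21}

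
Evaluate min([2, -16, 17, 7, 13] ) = -16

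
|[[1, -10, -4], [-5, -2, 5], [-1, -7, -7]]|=(1)*(1)*det([[-2, 5], [-7, -7]]) + (-1)*(-10)*det([[-5, 5], [-1, -7]]) + (1)*(-4)*det([[-5, -2], [-1, -7]])
= 49 + 400 + -132
= 317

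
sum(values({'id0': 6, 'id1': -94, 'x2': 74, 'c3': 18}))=6 + (-94) + 74 + 18
= 4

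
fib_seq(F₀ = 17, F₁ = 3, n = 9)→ F_2 = F_1 + F_0 = 20
F_3 = F_2 + F_1 = 23
F_4 = F_3 + F_2 = 43
...
= [17, 3, 20, 23, 43, 66, 109, 175, 284]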